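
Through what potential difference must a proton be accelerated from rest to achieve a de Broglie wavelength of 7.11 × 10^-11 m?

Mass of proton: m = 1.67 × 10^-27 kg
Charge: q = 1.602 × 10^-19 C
1.62 × 10^-1 V

From λ = h/√(2mqV), we solve for V:

λ² = h²/(2mqV)
V = h²/(2mqλ²)
V = (6.626 × 10^-34 J·s)² / (2 × 1.67 × 10^-27 kg × 1.602 × 10^-19 C × (7.11 × 10^-11 m)²)
V = 1.62 × 10^-1 V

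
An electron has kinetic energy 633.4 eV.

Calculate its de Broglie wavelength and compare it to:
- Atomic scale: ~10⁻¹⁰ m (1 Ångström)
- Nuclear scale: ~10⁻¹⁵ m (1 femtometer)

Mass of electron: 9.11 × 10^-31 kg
λ = 4.87 × 10^-11 m, which is between nuclear and atomic scales.

Using λ = h/√(2mKE):

KE = 633.4 eV = 1.015 × 10^-16 J

λ = h/√(2mKE)
λ = (6.626 × 10^-34 J·s) / √(2 × 9.11 × 10^-31 kg × 1.015 × 10^-16 J)
λ = 4.87 × 10^-11 m

Comparison:
- Atomic scale (10⁻¹⁰ m): λ is 0.49× this size
- Nuclear scale (10⁻¹⁵ m): λ is 4.9e+04× this size

The wavelength is between nuclear and atomic scales.

This wavelength is appropriate for probing atomic structure but too large for nuclear physics experiments.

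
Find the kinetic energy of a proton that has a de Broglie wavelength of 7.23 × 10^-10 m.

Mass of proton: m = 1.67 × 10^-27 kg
2.51 × 10^-22 J (or 1.57 × 10^-3 eV)

From λ = h/√(2mKE), we solve for KE:

λ² = h²/(2mKE)
KE = h²/(2mλ²)
KE = (6.626 × 10^-34 J·s)² / (2 × 1.67 × 10^-27 kg × (7.23 × 10^-10 m)²)
KE = 2.51 × 10^-22 J
KE = 1.57 × 10^-3 eV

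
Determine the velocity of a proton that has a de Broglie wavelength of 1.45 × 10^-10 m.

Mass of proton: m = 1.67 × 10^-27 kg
2.74 × 10^3 m/s

From the de Broglie relation λ = h/(mv), we solve for v:

v = h/(mλ)
v = (6.626 × 10^-34 J·s) / (1.67 × 10^-27 kg × 1.45 × 10^-10 m)
v = 2.74 × 10^3 m/s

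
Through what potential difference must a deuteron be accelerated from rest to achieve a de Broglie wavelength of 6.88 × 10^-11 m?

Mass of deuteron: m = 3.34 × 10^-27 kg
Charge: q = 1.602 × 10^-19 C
8.67 × 10^-2 V

From λ = h/√(2mqV), we solve for V:

λ² = h²/(2mqV)
V = h²/(2mqλ²)
V = (6.626 × 10^-34 J·s)² / (2 × 3.34 × 10^-27 kg × 1.602 × 10^-19 C × (6.88 × 10^-11 m)²)
V = 8.67 × 10^-2 V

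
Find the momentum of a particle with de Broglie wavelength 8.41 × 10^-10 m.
7.88 × 10^-25 kg·m/s

From the de Broglie relation λ = h/p, we solve for p:

p = h/λ
p = (6.626 × 10^-34 J·s) / (8.41 × 10^-10 m)
p = 7.88 × 10^-25 kg·m/s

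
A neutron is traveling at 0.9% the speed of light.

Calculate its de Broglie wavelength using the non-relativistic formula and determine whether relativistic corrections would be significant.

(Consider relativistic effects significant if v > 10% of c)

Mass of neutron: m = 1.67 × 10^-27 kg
No, relativistic corrections are not needed.

Using the non-relativistic de Broglie formula λ = h/(mv):

v = 0.9% × c = 2.698 × 10^6 m/s

λ = h/(mv)
λ = (6.626 × 10^-34 J·s) / (1.67 × 10^-27 kg × 2.698 × 10^6 m/s)
λ = 1.47 × 10^-13 m

Since v = 0.9% of c < 10% of c, relativistic corrections are NOT significant and this non-relativistic result is a good approximation.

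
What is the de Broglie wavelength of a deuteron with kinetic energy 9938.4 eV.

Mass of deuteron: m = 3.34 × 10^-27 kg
2.03 × 10^-13 m

Using λ = h/√(2mKE):

First convert KE to Joules: KE = 9938.4 eV = 1.592 × 10^-15 J

λ = h/√(2mKE)
λ = (6.626 × 10^-34 J·s) / √(2 × 3.34 × 10^-27 kg × 1.592 × 10^-15 J)
λ = 2.03 × 10^-13 m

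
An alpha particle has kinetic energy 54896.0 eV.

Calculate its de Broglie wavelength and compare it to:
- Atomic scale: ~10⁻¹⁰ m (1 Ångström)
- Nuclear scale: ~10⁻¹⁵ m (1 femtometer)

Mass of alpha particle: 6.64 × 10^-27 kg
λ = 6.13 × 10^-14 m, which is between nuclear and atomic scales.

Using λ = h/√(2mKE):

KE = 54896.0 eV = 8.795 × 10^-15 J

λ = h/√(2mKE)
λ = (6.626 × 10^-34 J·s) / √(2 × 6.64 × 10^-27 kg × 8.795 × 10^-15 J)
λ = 6.13 × 10^-14 m

Comparison:
- Atomic scale (10⁻¹⁰ m): λ is 0.00061× this size
- Nuclear scale (10⁻¹⁵ m): λ is 61× this size

The wavelength is between nuclear and atomic scales.

This wavelength is appropriate for probing atomic structure but too large for nuclear physics experiments.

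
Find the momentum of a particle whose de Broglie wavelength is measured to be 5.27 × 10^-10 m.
1.26 × 10^-24 kg·m/s

From the de Broglie relation λ = h/p, we solve for p:

p = h/λ
p = (6.626 × 10^-34 J·s) / (5.27 × 10^-10 m)
p = 1.26 × 10^-24 kg·m/s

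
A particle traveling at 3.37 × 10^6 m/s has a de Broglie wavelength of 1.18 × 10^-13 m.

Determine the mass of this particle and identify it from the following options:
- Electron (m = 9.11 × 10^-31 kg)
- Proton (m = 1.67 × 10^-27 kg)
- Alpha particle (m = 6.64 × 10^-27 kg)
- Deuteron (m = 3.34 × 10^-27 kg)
The particle is a proton.

From λ = h/(mv), solve for mass:

m = h/(λv)
m = (6.626 × 10^-34 J·s) / (1.18 × 10^-13 m × 3.37 × 10^6 m/s)
m = 1.67 × 10^-27 kg

Comparing with the listed masses, this is closest to a proton.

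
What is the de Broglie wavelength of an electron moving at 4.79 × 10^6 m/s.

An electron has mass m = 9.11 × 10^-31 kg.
1.52 × 10^-10 m

Using the de Broglie relation λ = h/(mv):

λ = h/(mv)
λ = (6.626 × 10^-34 J·s) / (9.11 × 10^-31 kg × 4.79 × 10^6 m/s)
λ = 1.52 × 10^-10 m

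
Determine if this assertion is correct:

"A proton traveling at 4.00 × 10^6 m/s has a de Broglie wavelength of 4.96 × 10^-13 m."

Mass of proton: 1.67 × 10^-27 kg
False

The claim is incorrect.

Using λ = h/(mv):
λ = (6.626 × 10^-34 J·s) / (1.67 × 10^-27 kg × 4.00 × 10^6 m/s)
λ = 9.92 × 10^-14 m

The actual wavelength differs from the claimed 4.96 × 10^-13 m.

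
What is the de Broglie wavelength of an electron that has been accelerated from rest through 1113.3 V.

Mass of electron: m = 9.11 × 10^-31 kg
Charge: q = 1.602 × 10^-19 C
3.68 × 10^-11 m

When a particle is accelerated through voltage V, it gains kinetic energy KE = qV.

The de Broglie wavelength is then λ = h/√(2mqV):

λ = h/√(2mqV)
λ = (6.626 × 10^-34 J·s) / √(2 × 9.11 × 10^-31 kg × 1.602 × 10^-19 C × 1113.3 V)
λ = 3.68 × 10^-11 m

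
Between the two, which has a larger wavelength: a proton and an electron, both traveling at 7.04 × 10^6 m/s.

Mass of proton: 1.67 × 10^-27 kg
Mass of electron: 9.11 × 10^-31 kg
The electron has the longer wavelength.

Using λ = h/(mv), since both particles have the same velocity, the wavelength depends only on mass.

For proton: λ₁ = h/(m₁v) = 5.64 × 10^-14 m
For electron: λ₂ = h/(m₂v) = 1.03 × 10^-10 m

Since λ ∝ 1/m at constant velocity, the lighter particle has the longer wavelength.

The electron has the longer de Broglie wavelength.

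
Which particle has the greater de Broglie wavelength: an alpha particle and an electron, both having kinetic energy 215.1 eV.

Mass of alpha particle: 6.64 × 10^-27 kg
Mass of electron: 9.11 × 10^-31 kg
The electron has the longer wavelength.

Using λ = h/√(2mKE):

For alpha particle: λ₁ = h/√(2m₁KE) = 9.79 × 10^-13 m
For electron: λ₂ = h/√(2m₂KE) = 8.36 × 10^-11 m

Since λ ∝ 1/√m at constant kinetic energy, the lighter particle has the longer wavelength.

The electron has the longer de Broglie wavelength.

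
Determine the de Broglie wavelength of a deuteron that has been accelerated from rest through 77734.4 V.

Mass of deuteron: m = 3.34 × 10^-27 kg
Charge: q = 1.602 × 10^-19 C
7.26 × 10^-14 m

When a particle is accelerated through voltage V, it gains kinetic energy KE = qV.

The de Broglie wavelength is then λ = h/√(2mqV):

λ = h/√(2mqV)
λ = (6.626 × 10^-34 J·s) / √(2 × 3.34 × 10^-27 kg × 1.602 × 10^-19 C × 77734.4 V)
λ = 7.26 × 10^-14 m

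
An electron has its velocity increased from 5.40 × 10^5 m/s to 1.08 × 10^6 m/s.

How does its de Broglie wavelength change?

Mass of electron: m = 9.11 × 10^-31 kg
The wavelength decreases by a factor of 2.

Using λ = h/(mv):

Initial wavelength: λ₁ = h/(mv₁) = 1.35 × 10^-9 m
Final wavelength: λ₂ = h/(mv₂) = 6.73 × 10^-10 m

Since λ ∝ 1/v, when velocity increases by a factor of 2, the wavelength decreases by a factor of 2.

λ₂/λ₁ = v₁/v₂ = 1/2

The wavelength decreases by a factor of 2.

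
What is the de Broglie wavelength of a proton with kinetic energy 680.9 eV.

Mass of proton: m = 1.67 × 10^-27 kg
1.10 × 10^-12 m

Using λ = h/√(2mKE):

First convert KE to Joules: KE = 680.9 eV = 1.091 × 10^-16 J

λ = h/√(2mKE)
λ = (6.626 × 10^-34 J·s) / √(2 × 1.67 × 10^-27 kg × 1.091 × 10^-16 J)
λ = 1.10 × 10^-12 m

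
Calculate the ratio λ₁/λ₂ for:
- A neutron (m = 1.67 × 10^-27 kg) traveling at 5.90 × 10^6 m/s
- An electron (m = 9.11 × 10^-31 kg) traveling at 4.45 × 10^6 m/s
λ₁/λ₂ = 4.11 × 10^-4

Using λ = h/(mv):

λ₁ = h/(m₁v₁) = 6.72 × 10^-14 m
λ₂ = h/(m₂v₂) = 1.63 × 10^-10 m

Ratio λ₁/λ₂ = (m₂v₂)/(m₁v₁)
         = (9.11 × 10^-31 kg × 4.45 × 10^6 m/s) / (1.67 × 10^-27 kg × 5.90 × 10^6 m/s)
         = 4.11 × 10^-4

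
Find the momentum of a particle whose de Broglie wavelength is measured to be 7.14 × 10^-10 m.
9.28 × 10^-25 kg·m/s

From the de Broglie relation λ = h/p, we solve for p:

p = h/λ
p = (6.626 × 10^-34 J·s) / (7.14 × 10^-10 m)
p = 9.28 × 10^-25 kg·m/s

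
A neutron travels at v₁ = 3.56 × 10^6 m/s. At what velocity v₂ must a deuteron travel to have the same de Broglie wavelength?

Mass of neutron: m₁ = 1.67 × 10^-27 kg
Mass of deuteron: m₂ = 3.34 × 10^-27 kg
v₂ = 1.78 × 10^6 m/s

For equal de Broglie wavelengths: λ₁ = λ₂

h/(m₁v₁) = h/(m₂v₂)
m₁v₁ = m₂v₂
v₂ = v₁ · (m₁/m₂)

v₂ = 3.56 × 10^6 m/s × (1.67 × 10^-27 kg / 3.34 × 10^-27 kg)
v₂ = 1.78 × 10^6 m/s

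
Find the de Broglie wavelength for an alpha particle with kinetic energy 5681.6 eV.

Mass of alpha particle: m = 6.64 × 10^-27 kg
1.91 × 10^-13 m

Using λ = h/√(2mKE):

First convert KE to Joules: KE = 5681.6 eV = 9.103 × 10^-16 J

λ = h/√(2mKE)
λ = (6.626 × 10^-34 J·s) / √(2 × 6.64 × 10^-27 kg × 9.103 × 10^-16 J)
λ = 1.91 × 10^-13 m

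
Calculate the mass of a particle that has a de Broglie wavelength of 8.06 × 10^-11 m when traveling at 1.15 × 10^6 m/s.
7.15 × 10^-30 kg

From the de Broglie relation λ = h/(mv), we solve for m:

m = h/(λv)
m = (6.626 × 10^-34 J·s) / (8.06 × 10^-11 m × 1.15 × 10^6 m/s)
m = 7.15 × 10^-30 kg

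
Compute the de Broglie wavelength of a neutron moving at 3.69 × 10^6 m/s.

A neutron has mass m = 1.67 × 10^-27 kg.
1.08 × 10^-13 m

Using the de Broglie relation λ = h/(mv):

λ = h/(mv)
λ = (6.626 × 10^-34 J·s) / (1.67 × 10^-27 kg × 3.69 × 10^6 m/s)
λ = 1.08 × 10^-13 m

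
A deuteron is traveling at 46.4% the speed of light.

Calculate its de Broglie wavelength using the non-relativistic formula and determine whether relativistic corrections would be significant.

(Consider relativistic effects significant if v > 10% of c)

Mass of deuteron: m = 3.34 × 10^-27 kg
Yes, relativistic corrections are needed.

Using the non-relativistic de Broglie formula λ = h/(mv):

v = 46.4% × c = 1.391 × 10^8 m/s

λ = h/(mv)
λ = (6.626 × 10^-34 J·s) / (3.34 × 10^-27 kg × 1.391 × 10^8 m/s)
λ = 1.43 × 10^-15 m

Since v = 46.4% of c > 10% of c, relativistic corrections ARE significant and the actual wavelength would differ from this non-relativistic estimate.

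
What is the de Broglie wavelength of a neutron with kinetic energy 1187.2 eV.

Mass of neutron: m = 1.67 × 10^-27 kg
8.31 × 10^-13 m

Using λ = h/√(2mKE):

First convert KE to Joules: KE = 1187.2 eV = 1.902 × 10^-16 J

λ = h/√(2mKE)
λ = (6.626 × 10^-34 J·s) / √(2 × 1.67 × 10^-27 kg × 1.902 × 10^-16 J)
λ = 8.31 × 10^-13 m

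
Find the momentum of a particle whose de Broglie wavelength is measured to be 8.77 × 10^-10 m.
7.56 × 10^-25 kg·m/s

From the de Broglie relation λ = h/p, we solve for p:

p = h/λ
p = (6.626 × 10^-34 J·s) / (8.77 × 10^-10 m)
p = 7.56 × 10^-25 kg·m/s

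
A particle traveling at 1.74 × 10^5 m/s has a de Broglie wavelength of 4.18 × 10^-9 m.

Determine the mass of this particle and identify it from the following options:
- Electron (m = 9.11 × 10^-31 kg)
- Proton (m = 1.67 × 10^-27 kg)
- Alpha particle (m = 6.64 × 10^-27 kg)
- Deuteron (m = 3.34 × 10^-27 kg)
The particle is an electron.

From λ = h/(mv), solve for mass:

m = h/(λv)
m = (6.626 × 10^-34 J·s) / (4.18 × 10^-9 m × 1.74 × 10^5 m/s)
m = 9.11 × 10^-31 kg

Comparing with the listed masses, this is closest to an electron.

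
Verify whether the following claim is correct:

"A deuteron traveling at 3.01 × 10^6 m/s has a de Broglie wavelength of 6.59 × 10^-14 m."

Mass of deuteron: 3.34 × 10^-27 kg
True

The claim is correct.

Using λ = h/(mv):
λ = (6.626 × 10^-34 J·s) / (3.34 × 10^-27 kg × 3.01 × 10^6 m/s)
λ = 6.59 × 10^-14 m

This matches the claimed value.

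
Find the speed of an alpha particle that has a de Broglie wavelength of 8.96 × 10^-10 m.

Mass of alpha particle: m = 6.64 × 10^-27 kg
1.11 × 10^2 m/s

From the de Broglie relation λ = h/(mv), we solve for v:

v = h/(mλ)
v = (6.626 × 10^-34 J·s) / (6.64 × 10^-27 kg × 8.96 × 10^-10 m)
v = 1.11 × 10^2 m/s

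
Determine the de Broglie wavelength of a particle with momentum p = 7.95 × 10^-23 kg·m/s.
8.33 × 10^-12 m

Using the de Broglie relation λ = h/p:

λ = h/p
λ = (6.626 × 10^-34 J·s) / (7.95 × 10^-23 kg·m/s)
λ = 8.33 × 10^-12 m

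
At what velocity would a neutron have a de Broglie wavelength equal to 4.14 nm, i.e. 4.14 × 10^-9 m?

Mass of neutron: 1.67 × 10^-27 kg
9.58 × 10^1 m/s

From λ = h/(mv), solve for v:

v = h/(mλ)
v = (6.626 × 10^-34 J·s) / (1.67 × 10^-27 kg × 4.14 × 10^-9 m)
v = 9.58 × 10^1 m/s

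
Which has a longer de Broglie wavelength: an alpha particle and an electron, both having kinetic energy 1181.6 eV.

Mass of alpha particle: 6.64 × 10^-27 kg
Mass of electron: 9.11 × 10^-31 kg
The electron has the longer wavelength.

Using λ = h/√(2mKE):

For alpha particle: λ₁ = h/√(2m₁KE) = 4.18 × 10^-13 m
For electron: λ₂ = h/√(2m₂KE) = 3.57 × 10^-11 m

Since λ ∝ 1/√m at constant kinetic energy, the lighter particle has the longer wavelength.

The electron has the longer de Broglie wavelength.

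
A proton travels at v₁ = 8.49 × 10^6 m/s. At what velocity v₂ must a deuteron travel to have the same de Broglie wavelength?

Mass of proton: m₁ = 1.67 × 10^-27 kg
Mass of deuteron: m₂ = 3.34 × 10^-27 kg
v₂ = 4.24 × 10^6 m/s

For equal de Broglie wavelengths: λ₁ = λ₂

h/(m₁v₁) = h/(m₂v₂)
m₁v₁ = m₂v₂
v₂ = v₁ · (m₁/m₂)

v₂ = 8.49 × 10^6 m/s × (1.67 × 10^-27 kg / 3.34 × 10^-27 kg)
v₂ = 4.24 × 10^6 m/s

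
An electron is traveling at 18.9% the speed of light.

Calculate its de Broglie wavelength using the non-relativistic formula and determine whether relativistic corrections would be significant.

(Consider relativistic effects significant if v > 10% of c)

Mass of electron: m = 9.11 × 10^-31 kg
Yes, relativistic corrections are needed.

Using the non-relativistic de Broglie formula λ = h/(mv):

v = 18.9% × c = 5.666 × 10^7 m/s

λ = h/(mv)
λ = (6.626 × 10^-34 J·s) / (9.11 × 10^-31 kg × 5.666 × 10^7 m/s)
λ = 1.28 × 10^-11 m

Since v = 18.9% of c > 10% of c, relativistic corrections ARE significant and the actual wavelength would differ from this non-relativistic estimate.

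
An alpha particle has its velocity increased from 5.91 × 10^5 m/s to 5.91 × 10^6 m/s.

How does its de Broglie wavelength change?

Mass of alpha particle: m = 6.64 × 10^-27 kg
The wavelength decreases by a factor of 10.

Using λ = h/(mv):

Initial wavelength: λ₁ = h/(mv₁) = 1.69 × 10^-13 m
Final wavelength: λ₂ = h/(mv₂) = 1.69 × 10^-14 m

Since λ ∝ 1/v, when velocity increases by a factor of 10, the wavelength decreases by a factor of 10.

λ₂/λ₁ = v₁/v₂ = 1/10

The wavelength decreases by a factor of 10.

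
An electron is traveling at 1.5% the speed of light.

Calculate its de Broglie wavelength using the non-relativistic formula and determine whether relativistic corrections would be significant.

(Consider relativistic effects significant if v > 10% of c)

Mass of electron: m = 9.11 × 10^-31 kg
No, relativistic corrections are not needed.

Using the non-relativistic de Broglie formula λ = h/(mv):

v = 1.5% × c = 4.497 × 10^6 m/s

λ = h/(mv)
λ = (6.626 × 10^-34 J·s) / (9.11 × 10^-31 kg × 4.497 × 10^6 m/s)
λ = 1.62 × 10^-10 m

Since v = 1.5% of c < 10% of c, relativistic corrections are NOT significant and this non-relativistic result is a good approximation.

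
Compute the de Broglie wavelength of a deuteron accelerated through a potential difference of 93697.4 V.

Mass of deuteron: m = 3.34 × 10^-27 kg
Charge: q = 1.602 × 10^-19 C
6.62 × 10^-14 m

When a particle is accelerated through voltage V, it gains kinetic energy KE = qV.

The de Broglie wavelength is then λ = h/√(2mqV):

λ = h/√(2mqV)
λ = (6.626 × 10^-34 J·s) / √(2 × 3.34 × 10^-27 kg × 1.602 × 10^-19 C × 93697.4 V)
λ = 6.62 × 10^-14 m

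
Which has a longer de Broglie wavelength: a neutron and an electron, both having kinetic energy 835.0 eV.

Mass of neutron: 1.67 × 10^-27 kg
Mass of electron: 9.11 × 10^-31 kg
The electron has the longer wavelength.

Using λ = h/√(2mKE):

For neutron: λ₁ = h/√(2m₁KE) = 9.91 × 10^-13 m
For electron: λ₂ = h/√(2m₂KE) = 4.24 × 10^-11 m

Since λ ∝ 1/√m at constant kinetic energy, the lighter particle has the longer wavelength.

The electron has the longer de Broglie wavelength.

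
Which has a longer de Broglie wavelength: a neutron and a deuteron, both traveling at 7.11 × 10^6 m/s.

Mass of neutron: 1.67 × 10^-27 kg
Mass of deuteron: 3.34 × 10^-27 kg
The neutron has the longer wavelength.

Using λ = h/(mv), since both particles have the same velocity, the wavelength depends only on mass.

For neutron: λ₁ = h/(m₁v) = 5.58 × 10^-14 m
For deuteron: λ₂ = h/(m₂v) = 2.79 × 10^-14 m

Since λ ∝ 1/m at constant velocity, the lighter particle has the longer wavelength.

The neutron has the longer de Broglie wavelength.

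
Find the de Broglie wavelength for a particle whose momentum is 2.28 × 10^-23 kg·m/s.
2.91 × 10^-11 m

Using the de Broglie relation λ = h/p:

λ = h/p
λ = (6.626 × 10^-34 J·s) / (2.28 × 10^-23 kg·m/s)
λ = 2.91 × 10^-11 m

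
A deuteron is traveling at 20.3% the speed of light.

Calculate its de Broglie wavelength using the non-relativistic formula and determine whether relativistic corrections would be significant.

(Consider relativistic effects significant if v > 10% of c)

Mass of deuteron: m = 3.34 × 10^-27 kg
Yes, relativistic corrections are needed.

Using the non-relativistic de Broglie formula λ = h/(mv):

v = 20.3% × c = 6.086 × 10^7 m/s

λ = h/(mv)
λ = (6.626 × 10^-34 J·s) / (3.34 × 10^-27 kg × 6.086 × 10^7 m/s)
λ = 3.26 × 10^-15 m

Since v = 20.3% of c > 10% of c, relativistic corrections ARE significant and the actual wavelength would differ from this non-relativistic estimate.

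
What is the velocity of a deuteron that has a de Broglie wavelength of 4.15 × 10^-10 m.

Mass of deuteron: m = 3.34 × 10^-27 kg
4.78 × 10^2 m/s

From the de Broglie relation λ = h/(mv), we solve for v:

v = h/(mλ)
v = (6.626 × 10^-34 J·s) / (3.34 × 10^-27 kg × 4.15 × 10^-10 m)
v = 4.78 × 10^2 m/s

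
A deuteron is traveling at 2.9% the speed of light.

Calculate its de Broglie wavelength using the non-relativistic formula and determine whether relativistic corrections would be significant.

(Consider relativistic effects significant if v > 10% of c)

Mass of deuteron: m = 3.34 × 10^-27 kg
No, relativistic corrections are not needed.

Using the non-relativistic de Broglie formula λ = h/(mv):

v = 2.9% × c = 8.694 × 10^6 m/s

λ = h/(mv)
λ = (6.626 × 10^-34 J·s) / (3.34 × 10^-27 kg × 8.694 × 10^6 m/s)
λ = 2.28 × 10^-14 m

Since v = 2.9% of c < 10% of c, relativistic corrections are NOT significant and this non-relativistic result is a good approximation.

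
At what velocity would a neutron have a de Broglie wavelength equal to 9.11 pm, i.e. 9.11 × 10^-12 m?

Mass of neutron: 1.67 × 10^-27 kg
4.36 × 10^4 m/s

From λ = h/(mv), solve for v:

v = h/(mλ)
v = (6.626 × 10^-34 J·s) / (1.67 × 10^-27 kg × 9.11 × 10^-12 m)
v = 4.36 × 10^4 m/s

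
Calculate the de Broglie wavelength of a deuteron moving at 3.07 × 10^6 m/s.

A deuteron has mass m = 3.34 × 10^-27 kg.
6.46 × 10^-14 m

Using the de Broglie relation λ = h/(mv):

λ = h/(mv)
λ = (6.626 × 10^-34 J·s) / (3.34 × 10^-27 kg × 3.07 × 10^6 m/s)
λ = 6.46 × 10^-14 m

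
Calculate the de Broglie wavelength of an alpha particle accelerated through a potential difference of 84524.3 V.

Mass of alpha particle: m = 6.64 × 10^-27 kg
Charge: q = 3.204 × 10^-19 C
3.49 × 10^-14 m

When a particle is accelerated through voltage V, it gains kinetic energy KE = qV.

The de Broglie wavelength is then λ = h/√(2mqV):

λ = h/√(2mqV)
λ = (6.626 × 10^-34 J·s) / √(2 × 6.64 × 10^-27 kg × 3.204 × 10^-19 C × 84524.3 V)
λ = 3.49 × 10^-14 m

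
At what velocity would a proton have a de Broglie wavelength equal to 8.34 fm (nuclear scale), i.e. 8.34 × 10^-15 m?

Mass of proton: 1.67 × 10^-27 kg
4.76 × 10^7 m/s

From λ = h/(mv), solve for v:

v = h/(mλ)
v = (6.626 × 10^-34 J·s) / (1.67 × 10^-27 kg × 8.34 × 10^-15 m)
v = 4.76 × 10^7 m/s

Note: This velocity is 15.9% of the speed of light, so relativistic corrections would be needed for a more accurate calculation.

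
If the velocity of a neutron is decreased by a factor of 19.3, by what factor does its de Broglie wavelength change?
The wavelength increases by a factor of 19.3.

From λ = h/(mv), the wavelength is inversely proportional to velocity:

λ ∝ 1/v

If v → v/19.3, then λ → 19.3λ

When velocity is decreased by a factor of 19.3, the wavelength increases by a factor of 19.3.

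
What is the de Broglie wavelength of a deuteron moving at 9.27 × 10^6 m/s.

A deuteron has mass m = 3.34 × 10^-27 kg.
2.14 × 10^-14 m

Using the de Broglie relation λ = h/(mv):

λ = h/(mv)
λ = (6.626 × 10^-34 J·s) / (3.34 × 10^-27 kg × 9.27 × 10^6 m/s)
λ = 2.14 × 10^-14 m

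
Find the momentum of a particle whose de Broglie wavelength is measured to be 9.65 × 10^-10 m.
6.87 × 10^-25 kg·m/s

From the de Broglie relation λ = h/p, we solve for p:

p = h/λ
p = (6.626 × 10^-34 J·s) / (9.65 × 10^-10 m)
p = 6.87 × 10^-25 kg·m/s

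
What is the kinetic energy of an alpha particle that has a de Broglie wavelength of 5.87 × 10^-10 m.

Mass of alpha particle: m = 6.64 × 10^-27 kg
9.59 × 10^-23 J (or 5.99 × 10^-4 eV)

From λ = h/√(2mKE), we solve for KE:

λ² = h²/(2mKE)
KE = h²/(2mλ²)
KE = (6.626 × 10^-34 J·s)² / (2 × 6.64 × 10^-27 kg × (5.87 × 10^-10 m)²)
KE = 9.59 × 10^-23 J
KE = 5.99 × 10^-4 eV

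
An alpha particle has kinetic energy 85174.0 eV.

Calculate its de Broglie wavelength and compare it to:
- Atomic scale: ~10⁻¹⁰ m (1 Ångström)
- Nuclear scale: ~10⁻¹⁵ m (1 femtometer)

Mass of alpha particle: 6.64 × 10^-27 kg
λ = 4.92 × 10^-14 m, which is between nuclear and atomic scales.

Using λ = h/√(2mKE):

KE = 85174.0 eV = 1.365 × 10^-14 J

λ = h/√(2mKE)
λ = (6.626 × 10^-34 J·s) / √(2 × 6.64 × 10^-27 kg × 1.365 × 10^-14 J)
λ = 4.92 × 10^-14 m

Comparison:
- Atomic scale (10⁻¹⁰ m): λ is 0.00049× this size
- Nuclear scale (10⁻¹⁵ m): λ is 49× this size

The wavelength is between nuclear and atomic scales.

This wavelength is appropriate for probing atomic structure but too large for nuclear physics experiments.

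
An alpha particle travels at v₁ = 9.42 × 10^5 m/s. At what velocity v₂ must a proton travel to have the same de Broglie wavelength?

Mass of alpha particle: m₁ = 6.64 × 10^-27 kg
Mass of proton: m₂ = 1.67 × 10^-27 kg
v₂ = 3.75 × 10^6 m/s

For equal de Broglie wavelengths: λ₁ = λ₂

h/(m₁v₁) = h/(m₂v₂)
m₁v₁ = m₂v₂
v₂ = v₁ · (m₁/m₂)

v₂ = 9.42 × 10^5 m/s × (6.64 × 10^-27 kg / 1.67 × 10^-27 kg)
v₂ = 3.75 × 10^6 m/s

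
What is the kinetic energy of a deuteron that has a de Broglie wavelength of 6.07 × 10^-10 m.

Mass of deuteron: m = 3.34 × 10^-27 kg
1.78 × 10^-22 J (or 1.11 × 10^-3 eV)

From λ = h/√(2mKE), we solve for KE:

λ² = h²/(2mKE)
KE = h²/(2mλ²)
KE = (6.626 × 10^-34 J·s)² / (2 × 3.34 × 10^-27 kg × (6.07 × 10^-10 m)²)
KE = 1.78 × 10^-22 J
KE = 1.11 × 10^-3 eV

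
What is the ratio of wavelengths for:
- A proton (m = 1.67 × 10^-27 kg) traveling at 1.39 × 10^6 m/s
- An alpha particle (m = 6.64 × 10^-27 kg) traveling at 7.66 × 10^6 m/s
λ₁/λ₂ = 21.9

Using λ = h/(mv):

λ₁ = h/(m₁v₁) = 2.85 × 10^-13 m
λ₂ = h/(m₂v₂) = 1.30 × 10^-14 m

Ratio λ₁/λ₂ = (m₂v₂)/(m₁v₁)
         = (6.64 × 10^-27 kg × 7.66 × 10^6 m/s) / (1.67 × 10^-27 kg × 1.39 × 10^6 m/s)
         = 21.9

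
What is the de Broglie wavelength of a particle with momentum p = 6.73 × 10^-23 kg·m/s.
9.85 × 10^-12 m

Using the de Broglie relation λ = h/p:

λ = h/p
λ = (6.626 × 10^-34 J·s) / (6.73 × 10^-23 kg·m/s)
λ = 9.85 × 10^-12 m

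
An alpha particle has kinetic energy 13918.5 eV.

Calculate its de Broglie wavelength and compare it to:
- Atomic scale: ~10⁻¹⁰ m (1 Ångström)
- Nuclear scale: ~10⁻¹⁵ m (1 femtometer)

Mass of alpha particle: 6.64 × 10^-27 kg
λ = 1.22 × 10^-13 m, which is between nuclear and atomic scales.

Using λ = h/√(2mKE):

KE = 13918.5 eV = 2.230 × 10^-15 J

λ = h/√(2mKE)
λ = (6.626 × 10^-34 J·s) / √(2 × 6.64 × 10^-27 kg × 2.230 × 10^-15 J)
λ = 1.22 × 10^-13 m

Comparison:
- Atomic scale (10⁻¹⁰ m): λ is 0.0012× this size
- Nuclear scale (10⁻¹⁵ m): λ is 1.2e+02× this size

The wavelength is between nuclear and atomic scales.

This wavelength is appropriate for probing atomic structure but too large for nuclear physics experiments.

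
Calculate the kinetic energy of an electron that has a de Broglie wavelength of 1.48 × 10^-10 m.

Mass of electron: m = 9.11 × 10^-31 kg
1.10 × 10^-17 J (or 68.7 eV)

From λ = h/√(2mKE), we solve for KE:

λ² = h²/(2mKE)
KE = h²/(2mλ²)
KE = (6.626 × 10^-34 J·s)² / (2 × 9.11 × 10^-31 kg × (1.48 × 10^-10 m)²)
KE = 1.10 × 10^-17 J
KE = 68.7 eV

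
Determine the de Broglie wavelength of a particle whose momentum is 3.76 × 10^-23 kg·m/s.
1.76 × 10^-11 m

Using the de Broglie relation λ = h/p:

λ = h/p
λ = (6.626 × 10^-34 J·s) / (3.76 × 10^-23 kg·m/s)
λ = 1.76 × 10^-11 m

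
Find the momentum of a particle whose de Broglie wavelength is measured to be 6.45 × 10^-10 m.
1.03 × 10^-24 kg·m/s

From the de Broglie relation λ = h/p, we solve for p:

p = h/λ
p = (6.626 × 10^-34 J·s) / (6.45 × 10^-10 m)
p = 1.03 × 10^-24 kg·m/s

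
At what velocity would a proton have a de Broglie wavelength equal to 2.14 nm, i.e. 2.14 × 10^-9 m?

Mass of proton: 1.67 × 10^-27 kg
1.85 × 10^2 m/s

From λ = h/(mv), solve for v:

v = h/(mλ)
v = (6.626 × 10^-34 J·s) / (1.67 × 10^-27 kg × 2.14 × 10^-9 m)
v = 1.85 × 10^2 m/s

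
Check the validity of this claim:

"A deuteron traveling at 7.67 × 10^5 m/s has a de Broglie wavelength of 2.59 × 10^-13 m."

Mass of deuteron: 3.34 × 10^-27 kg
True

The claim is correct.

Using λ = h/(mv):
λ = (6.626 × 10^-34 J·s) / (3.34 × 10^-27 kg × 7.67 × 10^5 m/s)
λ = 2.59 × 10^-13 m

This matches the claimed value.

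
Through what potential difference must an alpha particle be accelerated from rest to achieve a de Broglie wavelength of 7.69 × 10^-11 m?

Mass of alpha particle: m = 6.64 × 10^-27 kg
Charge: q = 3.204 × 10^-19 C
1.74 × 10^-2 V

From λ = h/√(2mqV), we solve for V:

λ² = h²/(2mqV)
V = h²/(2mqλ²)
V = (6.626 × 10^-34 J·s)² / (2 × 6.64 × 10^-27 kg × 3.204 × 10^-19 C × (7.69 × 10^-11 m)²)
V = 1.74 × 10^-2 V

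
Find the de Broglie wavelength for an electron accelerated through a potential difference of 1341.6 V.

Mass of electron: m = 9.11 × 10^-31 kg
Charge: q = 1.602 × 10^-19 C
3.35 × 10^-11 m

When a particle is accelerated through voltage V, it gains kinetic energy KE = qV.

The de Broglie wavelength is then λ = h/√(2mqV):

λ = h/√(2mqV)
λ = (6.626 × 10^-34 J·s) / √(2 × 9.11 × 10^-31 kg × 1.602 × 10^-19 C × 1341.6 V)
λ = 3.35 × 10^-11 m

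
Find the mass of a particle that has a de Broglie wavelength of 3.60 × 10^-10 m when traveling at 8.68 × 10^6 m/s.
2.12 × 10^-31 kg

From the de Broglie relation λ = h/(mv), we solve for m:

m = h/(λv)
m = (6.626 × 10^-34 J·s) / (3.60 × 10^-10 m × 8.68 × 10^6 m/s)
m = 2.12 × 10^-31 kg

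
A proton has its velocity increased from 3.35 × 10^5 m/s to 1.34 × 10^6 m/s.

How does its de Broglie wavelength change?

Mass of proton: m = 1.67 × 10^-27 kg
The wavelength decreases by a factor of 4.

Using λ = h/(mv):

Initial wavelength: λ₁ = h/(mv₁) = 1.18 × 10^-12 m
Final wavelength: λ₂ = h/(mv₂) = 2.96 × 10^-13 m

Since λ ∝ 1/v, when velocity increases by a factor of 4, the wavelength decreases by a factor of 4.

λ₂/λ₁ = v₁/v₂ = 1/4

The wavelength decreases by a factor of 4.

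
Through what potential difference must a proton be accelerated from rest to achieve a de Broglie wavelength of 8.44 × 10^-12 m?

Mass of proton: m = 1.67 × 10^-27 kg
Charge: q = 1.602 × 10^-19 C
11.5 V

From λ = h/√(2mqV), we solve for V:

λ² = h²/(2mqV)
V = h²/(2mqλ²)
V = (6.626 × 10^-34 J·s)² / (2 × 1.67 × 10^-27 kg × 1.602 × 10^-19 C × (8.44 × 10^-12 m)²)
V = 11.5 V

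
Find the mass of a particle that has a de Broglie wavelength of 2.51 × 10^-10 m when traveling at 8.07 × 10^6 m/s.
3.27 × 10^-31 kg

From the de Broglie relation λ = h/(mv), we solve for m:

m = h/(λv)
m = (6.626 × 10^-34 J·s) / (2.51 × 10^-10 m × 8.07 × 10^6 m/s)
m = 3.27 × 10^-31 kg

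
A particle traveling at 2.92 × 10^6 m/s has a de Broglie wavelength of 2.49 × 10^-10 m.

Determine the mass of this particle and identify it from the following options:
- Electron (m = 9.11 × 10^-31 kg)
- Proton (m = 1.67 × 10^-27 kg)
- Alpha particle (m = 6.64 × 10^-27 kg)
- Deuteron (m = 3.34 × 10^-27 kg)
The particle is an electron.

From λ = h/(mv), solve for mass:

m = h/(λv)
m = (6.626 × 10^-34 J·s) / (2.49 × 10^-10 m × 2.92 × 10^6 m/s)
m = 9.11 × 10^-31 kg

Comparing with the listed masses, this is closest to an electron.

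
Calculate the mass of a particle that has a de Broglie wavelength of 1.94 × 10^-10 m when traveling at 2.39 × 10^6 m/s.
1.43 × 10^-30 kg

From the de Broglie relation λ = h/(mv), we solve for m:

m = h/(λv)
m = (6.626 × 10^-34 J·s) / (1.94 × 10^-10 m × 2.39 × 10^6 m/s)
m = 1.43 × 10^-30 kg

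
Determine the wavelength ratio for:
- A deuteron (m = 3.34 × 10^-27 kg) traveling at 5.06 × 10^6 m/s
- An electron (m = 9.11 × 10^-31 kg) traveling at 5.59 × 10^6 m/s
λ₁/λ₂ = 3.01 × 10^-4

Using λ = h/(mv):

λ₁ = h/(m₁v₁) = 3.92 × 10^-14 m
λ₂ = h/(m₂v₂) = 1.30 × 10^-10 m

Ratio λ₁/λ₂ = (m₂v₂)/(m₁v₁)
         = (9.11 × 10^-31 kg × 5.59 × 10^6 m/s) / (3.34 × 10^-27 kg × 5.06 × 10^6 m/s)
         = 3.01 × 10^-4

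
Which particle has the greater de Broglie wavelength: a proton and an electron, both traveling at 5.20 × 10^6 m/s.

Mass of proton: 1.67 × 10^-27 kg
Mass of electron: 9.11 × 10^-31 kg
The electron has the longer wavelength.

Using λ = h/(mv), since both particles have the same velocity, the wavelength depends only on mass.

For proton: λ₁ = h/(m₁v) = 7.63 × 10^-14 m
For electron: λ₂ = h/(m₂v) = 1.40 × 10^-10 m

Since λ ∝ 1/m at constant velocity, the lighter particle has the longer wavelength.

The electron has the longer de Broglie wavelength.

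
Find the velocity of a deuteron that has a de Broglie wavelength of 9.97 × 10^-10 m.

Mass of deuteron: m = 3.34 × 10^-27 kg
1.99 × 10^2 m/s

From the de Broglie relation λ = h/(mv), we solve for v:

v = h/(mλ)
v = (6.626 × 10^-34 J·s) / (3.34 × 10^-27 kg × 9.97 × 10^-10 m)
v = 1.99 × 10^2 m/s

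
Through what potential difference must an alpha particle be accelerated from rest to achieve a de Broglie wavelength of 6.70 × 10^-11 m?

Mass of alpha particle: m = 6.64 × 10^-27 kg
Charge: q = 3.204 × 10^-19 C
2.30 × 10^-2 V

From λ = h/√(2mqV), we solve for V:

λ² = h²/(2mqV)
V = h²/(2mqλ²)
V = (6.626 × 10^-34 J·s)² / (2 × 6.64 × 10^-27 kg × 3.204 × 10^-19 C × (6.70 × 10^-11 m)²)
V = 2.30 × 10^-2 V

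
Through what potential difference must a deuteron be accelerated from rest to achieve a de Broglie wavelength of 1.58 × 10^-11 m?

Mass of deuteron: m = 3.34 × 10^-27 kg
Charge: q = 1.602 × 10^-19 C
1.64 V

From λ = h/√(2mqV), we solve for V:

λ² = h²/(2mqV)
V = h²/(2mqλ²)
V = (6.626 × 10^-34 J·s)² / (2 × 3.34 × 10^-27 kg × 1.602 × 10^-19 C × (1.58 × 10^-11 m)²)
V = 1.64 V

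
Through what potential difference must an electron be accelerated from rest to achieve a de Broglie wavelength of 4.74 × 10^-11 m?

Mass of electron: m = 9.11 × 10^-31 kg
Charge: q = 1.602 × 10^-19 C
669 V

From λ = h/√(2mqV), we solve for V:

λ² = h²/(2mqV)
V = h²/(2mqλ²)
V = (6.626 × 10^-34 J·s)² / (2 × 9.11 × 10^-31 kg × 1.602 × 10^-19 C × (4.74 × 10^-11 m)²)
V = 669 V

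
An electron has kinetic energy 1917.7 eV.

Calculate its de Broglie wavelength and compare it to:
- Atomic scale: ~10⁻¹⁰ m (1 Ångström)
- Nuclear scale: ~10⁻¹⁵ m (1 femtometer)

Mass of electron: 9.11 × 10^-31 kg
λ = 2.80 × 10^-11 m, which is between nuclear and atomic scales.

Using λ = h/√(2mKE):

KE = 1917.7 eV = 3.072 × 10^-16 J

λ = h/√(2mKE)
λ = (6.626 × 10^-34 J·s) / √(2 × 9.11 × 10^-31 kg × 3.072 × 10^-16 J)
λ = 2.80 × 10^-11 m

Comparison:
- Atomic scale (10⁻¹⁰ m): λ is 0.28× this size
- Nuclear scale (10⁻¹⁵ m): λ is 2.8e+04× this size

The wavelength is between nuclear and atomic scales.

This wavelength is appropriate for probing atomic structure but too large for nuclear physics experiments.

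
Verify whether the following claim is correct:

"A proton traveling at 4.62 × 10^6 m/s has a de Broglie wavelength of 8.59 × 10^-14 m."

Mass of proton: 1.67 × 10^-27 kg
True

The claim is correct.

Using λ = h/(mv):
λ = (6.626 × 10^-34 J·s) / (1.67 × 10^-27 kg × 4.62 × 10^6 m/s)
λ = 8.59 × 10^-14 m

This matches the claimed value.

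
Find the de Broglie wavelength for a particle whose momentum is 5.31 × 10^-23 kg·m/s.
1.25 × 10^-11 m

Using the de Broglie relation λ = h/p:

λ = h/p
λ = (6.626 × 10^-34 J·s) / (5.31 × 10^-23 kg·m/s)
λ = 1.25 × 10^-11 m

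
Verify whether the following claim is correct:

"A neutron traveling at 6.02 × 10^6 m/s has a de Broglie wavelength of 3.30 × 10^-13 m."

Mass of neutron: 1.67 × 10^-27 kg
False

The claim is incorrect.

Using λ = h/(mv):
λ = (6.626 × 10^-34 J·s) / (1.67 × 10^-27 kg × 6.02 × 10^6 m/s)
λ = 6.59 × 10^-14 m

The actual wavelength differs from the claimed 3.30 × 10^-13 m.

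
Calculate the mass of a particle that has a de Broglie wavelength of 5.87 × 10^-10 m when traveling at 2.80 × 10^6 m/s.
4.03 × 10^-31 kg

From the de Broglie relation λ = h/(mv), we solve for m:

m = h/(λv)
m = (6.626 × 10^-34 J·s) / (5.87 × 10^-10 m × 2.80 × 10^6 m/s)
m = 4.03 × 10^-31 kg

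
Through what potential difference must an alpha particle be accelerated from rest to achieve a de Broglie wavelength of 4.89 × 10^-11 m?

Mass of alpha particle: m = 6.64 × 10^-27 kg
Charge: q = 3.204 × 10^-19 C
4.32 × 10^-2 V

From λ = h/√(2mqV), we solve for V:

λ² = h²/(2mqV)
V = h²/(2mqλ²)
V = (6.626 × 10^-34 J·s)² / (2 × 6.64 × 10^-27 kg × 3.204 × 10^-19 C × (4.89 × 10^-11 m)²)
V = 4.32 × 10^-2 V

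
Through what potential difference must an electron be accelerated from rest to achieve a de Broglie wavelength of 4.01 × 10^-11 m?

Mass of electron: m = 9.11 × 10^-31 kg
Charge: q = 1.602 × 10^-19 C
935 V

From λ = h/√(2mqV), we solve for V:

λ² = h²/(2mqV)
V = h²/(2mqλ²)
V = (6.626 × 10^-34 J·s)² / (2 × 9.11 × 10^-31 kg × 1.602 × 10^-19 C × (4.01 × 10^-11 m)²)
V = 935 V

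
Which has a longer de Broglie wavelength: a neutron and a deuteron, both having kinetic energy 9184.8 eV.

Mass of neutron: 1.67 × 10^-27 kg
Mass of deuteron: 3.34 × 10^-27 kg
The neutron has the longer wavelength.

Using λ = h/√(2mKE):

For neutron: λ₁ = h/√(2m₁KE) = 2.99 × 10^-13 m
For deuteron: λ₂ = h/√(2m₂KE) = 2.11 × 10^-13 m

Since λ ∝ 1/√m at constant kinetic energy, the lighter particle has the longer wavelength.

The neutron has the longer de Broglie wavelength.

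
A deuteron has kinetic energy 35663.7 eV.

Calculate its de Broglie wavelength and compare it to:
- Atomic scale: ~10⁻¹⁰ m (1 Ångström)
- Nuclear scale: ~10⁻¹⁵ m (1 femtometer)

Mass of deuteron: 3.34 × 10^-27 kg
λ = 1.07 × 10^-13 m, which is between nuclear and atomic scales.

Using λ = h/√(2mKE):

KE = 35663.7 eV = 5.714 × 10^-15 J

λ = h/√(2mKE)
λ = (6.626 × 10^-34 J·s) / √(2 × 3.34 × 10^-27 kg × 5.714 × 10^-15 J)
λ = 1.07 × 10^-13 m

Comparison:
- Atomic scale (10⁻¹⁰ m): λ is 0.0011× this size
- Nuclear scale (10⁻¹⁵ m): λ is 1.1e+02× this size

The wavelength is between nuclear and atomic scales.

This wavelength is appropriate for probing atomic structure but too large for nuclear physics experiments.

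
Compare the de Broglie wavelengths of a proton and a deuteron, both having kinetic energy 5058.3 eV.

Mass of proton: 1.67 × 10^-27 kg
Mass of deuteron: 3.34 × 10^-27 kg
The proton has the longer wavelength.

Using λ = h/√(2mKE):

For proton: λ₁ = h/√(2m₁KE) = 4.03 × 10^-13 m
For deuteron: λ₂ = h/√(2m₂KE) = 2.85 × 10^-13 m

Since λ ∝ 1/√m at constant kinetic energy, the lighter particle has the longer wavelength.

The proton has the longer de Broglie wavelength.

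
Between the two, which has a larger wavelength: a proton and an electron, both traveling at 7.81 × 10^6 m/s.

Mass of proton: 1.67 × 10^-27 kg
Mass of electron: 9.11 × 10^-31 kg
The electron has the longer wavelength.

Using λ = h/(mv), since both particles have the same velocity, the wavelength depends only on mass.

For proton: λ₁ = h/(m₁v) = 5.08 × 10^-14 m
For electron: λ₂ = h/(m₂v) = 9.31 × 10^-11 m

Since λ ∝ 1/m at constant velocity, the lighter particle has the longer wavelength.

The electron has the longer de Broglie wavelength.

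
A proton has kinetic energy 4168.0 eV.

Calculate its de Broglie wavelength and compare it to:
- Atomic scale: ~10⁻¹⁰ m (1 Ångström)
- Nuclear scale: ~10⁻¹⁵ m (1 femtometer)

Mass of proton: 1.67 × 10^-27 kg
λ = 4.44 × 10^-13 m, which is between nuclear and atomic scales.

Using λ = h/√(2mKE):

KE = 4168.0 eV = 6.678 × 10^-16 J

λ = h/√(2mKE)
λ = (6.626 × 10^-34 J·s) / √(2 × 1.67 × 10^-27 kg × 6.678 × 10^-16 J)
λ = 4.44 × 10^-13 m

Comparison:
- Atomic scale (10⁻¹⁰ m): λ is 0.0044× this size
- Nuclear scale (10⁻¹⁵ m): λ is 4.4e+02× this size

The wavelength is between nuclear and atomic scales.

This wavelength is appropriate for probing atomic structure but too large for nuclear physics experiments.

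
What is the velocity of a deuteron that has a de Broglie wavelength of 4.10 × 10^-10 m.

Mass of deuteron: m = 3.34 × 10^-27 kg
4.84 × 10^2 m/s

From the de Broglie relation λ = h/(mv), we solve for v:

v = h/(mλ)
v = (6.626 × 10^-34 J·s) / (3.34 × 10^-27 kg × 4.10 × 10^-10 m)
v = 4.84 × 10^2 m/s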